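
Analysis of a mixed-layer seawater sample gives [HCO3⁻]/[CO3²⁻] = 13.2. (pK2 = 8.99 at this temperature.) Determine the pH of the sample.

From K2 = [H⁺][CO3²⁻]/[HCO3⁻]:  pH = pK2 − log₁₀([HCO3⁻]/[CO3²⁻])
log₁₀(13.2) = +1.121
pH = 8.99 − (+1.121) = 7.87

pH = 7.87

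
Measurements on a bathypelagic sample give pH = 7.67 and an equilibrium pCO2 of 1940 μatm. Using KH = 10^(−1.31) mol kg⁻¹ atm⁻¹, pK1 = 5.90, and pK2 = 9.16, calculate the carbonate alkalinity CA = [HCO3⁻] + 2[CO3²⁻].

CA = 5.96 mmol/kg

[CO2*] = KH · pCO2 = 10^(−1.31) × 1940×10^-6 = 9.502×10^-5 mol/kg
α₀ = 1/(1 + K1/[H⁺] + K1K2/[H⁺]²) = 1/(1 + 10^+1.77 + 10^+0.28) = 0.01618
DIC = [CO2*]/α₀ = 9.502×10^-5 / 0.01618 = 5.871 mmol/kg
CA = (α₁ + 2α₂)·DIC = (0.9530 + 2×0.03084) × 5.871 = 5.96 mmol/kg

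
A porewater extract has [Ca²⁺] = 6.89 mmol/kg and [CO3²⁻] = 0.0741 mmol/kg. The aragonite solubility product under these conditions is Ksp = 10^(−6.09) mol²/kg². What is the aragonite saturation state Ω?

Ksp = 10^(−6.09) = 8.128×10^-7
Ω = [Ca²⁺][CO3²⁻]/Ksp = (6.89×10^-3)(0.0741×10^-3) / 8.128×10^-7 = 0.628

Ω = 0.628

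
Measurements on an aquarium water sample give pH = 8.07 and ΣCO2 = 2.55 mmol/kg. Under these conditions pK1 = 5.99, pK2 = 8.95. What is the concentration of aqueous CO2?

α₀ = 1 / (1 + K1/[H⁺] + K1K2/[H⁺]²) = 1 / (1 + 10^+2.08 + 10^+1.20)
   = 1 / (1 + 120.23 + 15.849) = 1/137.08 = 0.007295
[CO2*] = α₀ × DIC = 0.007295 × 2.55 = 0.0186 mmol/kg = 18.6 μmol/kg

[CO2*] = 18.6 μmol/kg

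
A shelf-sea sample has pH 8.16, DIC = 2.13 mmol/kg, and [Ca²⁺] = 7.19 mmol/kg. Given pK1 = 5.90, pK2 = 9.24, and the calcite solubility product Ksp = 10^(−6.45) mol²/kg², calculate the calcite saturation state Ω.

Ω = 3.30

α₂ = 1 / (1 + [H⁺]/K2 + [H⁺]²/(K1K2)) = 1 / (1 + 10^+1.08 + 10^-1.18)
   = 1 / (1 + 12.023 + 0.066069) = 1/13.089 = 0.07640
[CO3²⁻] = α₂ × DIC = 0.07640 × 2.13 = 0.1627 mmol/kg
Ksp = 10^(−6.45) = 3.548×10^-7
Ω = [Ca²⁺][CO3²⁻]/Ksp = (7.19×10^-3)(1.627×10^-4) / 3.548×10^-7 = 3.30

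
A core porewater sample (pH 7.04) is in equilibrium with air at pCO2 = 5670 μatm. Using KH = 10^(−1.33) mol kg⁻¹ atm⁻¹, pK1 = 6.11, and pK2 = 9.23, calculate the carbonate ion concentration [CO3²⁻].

[CO2*] = KH · pCO2 = 10^(−1.33) × 5670×10^-6 = 2.652×10^-4 mol/kg
α₀ = 1/(1 + K1/[H⁺] + K1K2/[H⁺]²) = 1/(1 + 10^+0.93 + 10^-1.26) = 0.1045
DIC = [CO2*]/α₀ = 2.652×10^-4 / 0.1045 = 2.537 mmol/kg
[CO3²⁻] = α₂·DIC; α₂ = 0.005745, so [CO3²⁻] = 0.005745 × 2.537 = 0.0146 mmol/kg = 14.6 μmol/kg

[CO3²⁻] = 14.6 μmol/kg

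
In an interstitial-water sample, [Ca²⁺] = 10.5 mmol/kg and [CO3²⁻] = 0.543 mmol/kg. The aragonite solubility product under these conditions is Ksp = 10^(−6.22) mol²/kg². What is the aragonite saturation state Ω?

Ksp = 10^(−6.22) = 6.026×10^-7
Ω = [Ca²⁺][CO3²⁻]/Ksp = (10.5×10^-3)(0.543×10^-3) / 6.026×10^-7 = 9.46

Ω = 9.46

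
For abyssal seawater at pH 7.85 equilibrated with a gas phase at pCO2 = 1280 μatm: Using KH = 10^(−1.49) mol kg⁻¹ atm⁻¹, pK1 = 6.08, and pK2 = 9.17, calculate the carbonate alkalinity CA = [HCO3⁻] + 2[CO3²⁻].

CA = 2.67 mmol/kg

[CO2*] = KH · pCO2 = 10^(−1.49) × 1280×10^-6 = 4.142×10^-5 mol/kg
α₀ = 1/(1 + K1/[H⁺] + K1K2/[H⁺]²) = 1/(1 + 10^+1.77 + 10^+0.45) = 0.01595
DIC = [CO2*]/α₀ = 4.142×10^-5 / 0.01595 = 2.597 mmol/kg
CA = (α₁ + 2α₂)·DIC = (0.9391 + 2×0.04495) × 2.597 = 2.67 mmol/kg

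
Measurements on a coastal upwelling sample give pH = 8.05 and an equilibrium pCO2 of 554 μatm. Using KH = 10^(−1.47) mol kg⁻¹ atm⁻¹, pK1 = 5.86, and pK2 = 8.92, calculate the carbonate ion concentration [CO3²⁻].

[CO2*] = KH · pCO2 = 10^(−1.47) × 554×10^-6 = 1.877×10^-5 mol/kg
α₀ = 1/(1 + K1/[H⁺] + K1K2/[H⁺]²) = 1/(1 + 10^+2.19 + 10^+1.32) = 0.005657
DIC = [CO2*]/α₀ = 1.877×10^-5 / 0.005657 = 3.318 mmol/kg
[CO3²⁻] = α₂·DIC; α₂ = 0.1182, so [CO3²⁻] = 0.1182 × 3.318 = 0.392 mmol/kg

[CO3²⁻] = 0.392 mmol/kg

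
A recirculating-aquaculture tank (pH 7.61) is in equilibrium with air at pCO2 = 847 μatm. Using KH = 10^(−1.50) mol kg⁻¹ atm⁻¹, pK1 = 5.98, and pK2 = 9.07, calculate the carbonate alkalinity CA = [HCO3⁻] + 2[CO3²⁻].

CA = 1.22 mmol/kg

[CO2*] = KH · pCO2 = 10^(−1.50) × 847×10^-6 = 2.678×10^-5 mol/kg
α₀ = 1/(1 + K1/[H⁺] + K1K2/[H⁺]²) = 1/(1 + 10^+1.63 + 10^+0.17) = 0.02215
DIC = [CO2*]/α₀ = 2.678×10^-5 / 0.02215 = 1.209 mmol/kg
CA = (α₁ + 2α₂)·DIC = (0.9451 + 2×0.03277) × 1.209 = 1.22 mmol/kg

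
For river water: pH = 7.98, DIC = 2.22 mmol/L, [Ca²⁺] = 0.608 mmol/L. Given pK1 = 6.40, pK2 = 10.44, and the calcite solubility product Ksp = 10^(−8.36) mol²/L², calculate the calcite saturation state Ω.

α₂ = 1 / (1 + [H⁺]/K2 + [H⁺]²/(K1K2)) = 1 / (1 + 10^+2.46 + 10^+0.88)
   = 1 / (1 + 288.40 + 7.5858) = 1/296.99 = 0.003367
[CO3²⁻] = α₂ × DIC = 0.003367 × 2.22 = 0.007475 mmol/L = 7.475 μmol/L
Ksp = 10^(−8.36) = 4.365×10^-9
Ω = [Ca²⁺][CO3²⁻]/Ksp = (0.608×10^-3)(7.475×10^-6) / 4.365×10^-9 = 1.04

Ω = 1.04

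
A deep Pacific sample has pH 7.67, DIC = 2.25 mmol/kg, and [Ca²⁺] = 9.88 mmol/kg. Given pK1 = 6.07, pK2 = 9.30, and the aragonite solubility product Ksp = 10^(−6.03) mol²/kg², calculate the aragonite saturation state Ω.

Ω = 0.533

α₂ = 1 / (1 + [H⁺]/K2 + [H⁺]²/(K1K2)) = 1 / (1 + 10^+1.63 + 10^+0.03)
   = 1 / (1 + 42.658 + 1.0715) = 1/44.729 = 0.02236
[CO3²⁻] = α₂ × DIC = 0.02236 × 2.25 = 0.05030 mmol/kg
Ksp = 10^(−6.03) = 9.333×10^-7
Ω = [Ca²⁺][CO3²⁻]/Ksp = (9.88×10^-3)(5.030×10^-5) / 9.333×10^-7 = 0.533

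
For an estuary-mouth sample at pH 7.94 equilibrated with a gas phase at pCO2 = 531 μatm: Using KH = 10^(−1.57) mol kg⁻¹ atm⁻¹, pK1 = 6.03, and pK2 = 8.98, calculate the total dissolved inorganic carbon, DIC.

[CO2*] = KH · pCO2 = 10^(−1.57) × 531×10^-6 = 1.429×10^-5 mol/kg
α₀ = 1/(1 + K1/[H⁺] + K1K2/[H⁺]²) = 1/(1 + 10^+1.91 + 10^+0.87) = 0.01115
DIC = [CO2*]/α₀ = 1.429×10^-5 / 0.01115 = 1.28 mmol/kg

DIC = 1.28 mmol/kg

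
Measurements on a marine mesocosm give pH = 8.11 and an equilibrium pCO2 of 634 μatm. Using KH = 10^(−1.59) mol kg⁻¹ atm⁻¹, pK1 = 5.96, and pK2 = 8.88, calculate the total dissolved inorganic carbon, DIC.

[CO2*] = KH · pCO2 = 10^(−1.59) × 634×10^-6 = 1.630×10^-5 mol/kg
α₀ = 1/(1 + K1/[H⁺] + K1K2/[H⁺]²) = 1/(1 + 10^+2.15 + 10^+1.38) = 0.006015
DIC = [CO2*]/α₀ = 1.630×10^-5 / 0.006015 = 2.71 mmol/kg

DIC = 2.71 mmol/kg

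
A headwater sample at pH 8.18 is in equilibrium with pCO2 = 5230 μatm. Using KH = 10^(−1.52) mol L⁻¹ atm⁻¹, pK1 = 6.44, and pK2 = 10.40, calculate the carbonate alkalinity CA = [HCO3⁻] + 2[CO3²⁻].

[CO2*] = KH · pCO2 = 10^(−1.52) × 5230×10^-6 = 1.579×10^-4 mol/L
α₀ = 1/(1 + K1/[H⁺] + K1K2/[H⁺]²) = 1/(1 + 10^+1.74 + 10^-0.48) = 0.01777
DIC = [CO2*]/α₀ = 1.579×10^-4 / 0.01777 = 8.890 mmol/L
CA = (α₁ + 2α₂)·DIC = (0.9764 + 2×0.005883) × 8.890 = 8.78 mmol/L

CA = 8.78 mmol/L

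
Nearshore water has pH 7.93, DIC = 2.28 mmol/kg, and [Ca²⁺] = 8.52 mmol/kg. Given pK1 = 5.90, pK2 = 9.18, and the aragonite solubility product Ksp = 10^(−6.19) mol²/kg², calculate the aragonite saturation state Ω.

Ω = 1.59

α₂ = 1 / (1 + [H⁺]/K2 + [H⁺]²/(K1K2)) = 1 / (1 + 10^+1.25 + 10^-0.78)
   = 1 / (1 + 17.783 + 0.16596) = 1/18.949 = 0.05277
[CO3²⁻] = α₂ × DIC = 0.05277 × 2.28 = 0.1203 mmol/kg
Ksp = 10^(−6.19) = 6.457×10^-7
Ω = [Ca²⁺][CO3²⁻]/Ksp = (8.52×10^-3)(1.203×10^-4) / 6.457×10^-7 = 1.59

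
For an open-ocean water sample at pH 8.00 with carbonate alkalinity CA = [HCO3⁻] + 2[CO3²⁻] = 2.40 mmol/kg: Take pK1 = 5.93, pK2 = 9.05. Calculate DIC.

CA = [HCO3⁻] + 2[CO3²⁻] = (α₁ + 2α₂)·DIC
At pH 8.00: [H⁺]/K1 = 10^-2.07 = 0.0085114, K2/[H⁺] = 10^-1.05 = 0.089125
α₁ = 1/(1 + 0.0085114 + 0.089125) = 1/1.0976 = 0.9110; α₂ = α₁·K2/[H⁺] = 0.08120
α₁ + 2α₂ = 1.0734
DIC = CA / (α₁ + 2α₂) = 2.40 / 1.0734 = 2.24 mmol/kg

DIC = 2.24 mmol/kg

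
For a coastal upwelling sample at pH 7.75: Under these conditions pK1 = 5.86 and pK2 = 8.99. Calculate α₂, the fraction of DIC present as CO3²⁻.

α₂ = 1 / (1 + [H⁺]/K2 + [H⁺]²/(K1K2)) = 1 / (1 + 10^+1.24 + 10^-0.65)
   = 1 / (1 + 17.378 + 0.22387) = 1/18.602 = 0.05376

α₂ = 0.0538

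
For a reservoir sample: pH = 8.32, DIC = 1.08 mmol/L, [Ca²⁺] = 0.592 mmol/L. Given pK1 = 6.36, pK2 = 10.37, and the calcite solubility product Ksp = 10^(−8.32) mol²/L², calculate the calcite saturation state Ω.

α₂ = 1 / (1 + [H⁺]/K2 + [H⁺]²/(K1K2)) = 1 / (1 + 10^+2.05 + 10^+0.09)
   = 1 / (1 + 112.20 + 1.2303) = 1/114.43 = 0.008739
[CO3²⁻] = α₂ × DIC = 0.008739 × 1.08 = 0.009438 mmol/L = 9.438 μmol/L
Ksp = 10^(−8.32) = 4.786×10^-9
Ω = [Ca²⁺][CO3²⁻]/Ksp = (0.592×10^-3)(9.438×10^-6) / 4.786×10^-9 = 1.17

Ω = 1.17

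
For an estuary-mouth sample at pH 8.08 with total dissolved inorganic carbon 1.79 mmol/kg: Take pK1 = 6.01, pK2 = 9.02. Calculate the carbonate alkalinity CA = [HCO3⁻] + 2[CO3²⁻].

CA = [HCO3⁻] + 2[CO3²⁻] = (α₁ + 2α₂)·DIC
At pH 8.08: [H⁺]/K1 = 10^-2.07 = 0.0085114, K2/[H⁺] = 10^-0.94 = 0.11482
α₁ = 1/(1 + 0.0085114 + 0.11482) = 1/1.1233 = 0.8902; α₂ = α₁·K2/[H⁺] = 0.1022
α₁ + 2α₂ = 1.0946
CA = 1.0946 × 1.79 = 1.96 mmol/kg

CA = 1.96 mmol/kg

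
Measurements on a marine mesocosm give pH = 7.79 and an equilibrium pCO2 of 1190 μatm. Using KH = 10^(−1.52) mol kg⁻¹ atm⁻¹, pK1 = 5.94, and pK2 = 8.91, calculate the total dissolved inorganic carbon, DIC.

[CO2*] = KH · pCO2 = 10^(−1.52) × 1190×10^-6 = 3.594×10^-5 mol/kg
α₀ = 1/(1 + K1/[H⁺] + K1K2/[H⁺]²) = 1/(1 + 10^+1.85 + 10^+0.73) = 0.01296
DIC = [CO2*]/α₀ = 3.594×10^-5 / 0.01296 = 2.77 mmol/kg

DIC = 2.77 mmol/kg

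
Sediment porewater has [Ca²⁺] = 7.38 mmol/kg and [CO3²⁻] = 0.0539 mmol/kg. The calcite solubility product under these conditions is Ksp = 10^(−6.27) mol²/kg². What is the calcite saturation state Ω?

Ksp = 10^(−6.27) = 5.370×10^-7
Ω = [Ca²⁺][CO3²⁻]/Ksp = (7.38×10^-3)(0.0539×10^-3) / 5.370×10^-7 = 0.741

Ω = 0.741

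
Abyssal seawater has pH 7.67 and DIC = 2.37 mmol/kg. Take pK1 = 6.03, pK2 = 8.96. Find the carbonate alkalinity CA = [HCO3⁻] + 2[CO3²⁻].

CA = [HCO3⁻] + 2[CO3²⁻] = (α₁ + 2α₂)·DIC
At pH 7.67: [H⁺]/K1 = 10^-1.64 = 0.022909, K2/[H⁺] = 10^-1.29 = 0.051286
α₁ = 1/(1 + 0.022909 + 0.051286) = 1/1.0742 = 0.9309; α₂ = α₁·K2/[H⁺] = 0.04774
α₁ + 2α₂ = 1.0264
CA = 1.0264 × 2.37 = 2.43 mmol/kg

CA = 2.43 mmol/kg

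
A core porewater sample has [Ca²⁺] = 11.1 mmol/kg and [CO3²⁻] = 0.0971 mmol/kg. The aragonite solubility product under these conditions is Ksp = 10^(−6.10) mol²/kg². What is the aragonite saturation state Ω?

Ω = 1.36

Ksp = 10^(−6.10) = 7.943×10^-7
Ω = [Ca²⁺][CO3²⁻]/Ksp = (11.1×10^-3)(0.0971×10^-3) / 7.943×10^-7 = 1.36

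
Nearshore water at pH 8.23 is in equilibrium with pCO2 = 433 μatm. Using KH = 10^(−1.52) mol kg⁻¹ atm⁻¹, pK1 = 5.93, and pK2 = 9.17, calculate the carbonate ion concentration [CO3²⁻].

[CO3²⁻] = 0.300 mmol/kg

[CO2*] = KH · pCO2 = 10^(−1.52) × 433×10^-6 = 1.308×10^-5 mol/kg
α₀ = 1/(1 + K1/[H⁺] + K1K2/[H⁺]²) = 1/(1 + 10^+2.30 + 10^+1.36) = 0.004476
DIC = [CO2*]/α₀ = 1.308×10^-5 / 0.004476 = 2.922 mmol/kg
[CO3²⁻] = α₂·DIC; α₂ = 0.1025, so [CO3²⁻] = 0.1025 × 2.922 = 0.300 mmol/kg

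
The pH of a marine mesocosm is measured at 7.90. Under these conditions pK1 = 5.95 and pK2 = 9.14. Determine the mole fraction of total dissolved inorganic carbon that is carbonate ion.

α₂ = 0.0538

α₂ = 1 / (1 + [H⁺]/K2 + [H⁺]²/(K1K2)) = 1 / (1 + 10^+1.24 + 10^-0.71)
   = 1 / (1 + 17.378 + 0.19498) = 1/18.573 = 0.05384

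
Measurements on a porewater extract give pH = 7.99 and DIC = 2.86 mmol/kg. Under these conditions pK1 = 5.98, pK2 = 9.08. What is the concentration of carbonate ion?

[CO3²⁻] = 0.213 mmol/kg

α₂ = 1 / (1 + [H⁺]/K2 + [H⁺]²/(K1K2)) = 1 / (1 + 10^+1.09 + 10^-0.92)
   = 1 / (1 + 12.303 + 0.12023) = 1/13.423 = 0.07450
[CO3²⁻] = α₂ × DIC = 0.07450 × 2.86 = 0.213 mmol/kg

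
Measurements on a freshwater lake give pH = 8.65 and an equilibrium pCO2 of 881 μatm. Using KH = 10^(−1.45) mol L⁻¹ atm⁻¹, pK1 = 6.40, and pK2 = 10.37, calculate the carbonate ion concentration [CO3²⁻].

[CO3²⁻] = 0.106 mmol/L

[CO2*] = KH · pCO2 = 10^(−1.45) × 881×10^-6 = 3.126×10^-5 mol/L
α₀ = 1/(1 + K1/[H⁺] + K1K2/[H⁺]²) = 1/(1 + 10^+2.25 + 10^+0.53) = 0.005488
DIC = [CO2*]/α₀ = 3.126×10^-5 / 0.005488 = 5.696 mmol/L
[CO3²⁻] = α₂·DIC; α₂ = 0.01860, so [CO3²⁻] = 0.01860 × 5.696 = 0.106 mmol/L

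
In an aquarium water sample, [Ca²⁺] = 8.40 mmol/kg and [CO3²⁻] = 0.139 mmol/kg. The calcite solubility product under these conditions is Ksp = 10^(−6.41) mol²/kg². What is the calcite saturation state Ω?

Ω = 3.00

Ksp = 10^(−6.41) = 3.890×10^-7
Ω = [Ca²⁺][CO3²⁻]/Ksp = (8.40×10^-3)(0.139×10^-3) / 3.890×10^-7 = 3.00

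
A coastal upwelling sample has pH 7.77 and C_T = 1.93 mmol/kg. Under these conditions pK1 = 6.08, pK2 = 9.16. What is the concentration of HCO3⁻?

[HCO3⁻] = 1.82 mmol/kg

α₁ = 1 / (1 + [H⁺]/K1 + K2/[H⁺]) = 1 / (1 + 10^-1.69 + 10^-1.39)
   = 1 / (1 + 0.020417 + 0.040738) = 1/1.0612 = 0.9424
[HCO3⁻] = α₁ × DIC = 0.9424 × 1.93 = 1.82 mmol/kg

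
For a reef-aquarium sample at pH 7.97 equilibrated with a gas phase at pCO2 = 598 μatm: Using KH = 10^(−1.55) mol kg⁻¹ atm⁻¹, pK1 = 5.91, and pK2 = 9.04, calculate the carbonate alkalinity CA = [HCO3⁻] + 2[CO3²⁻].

CA = 2.26 mmol/kg

[CO2*] = KH · pCO2 = 10^(−1.55) × 598×10^-6 = 1.685×10^-5 mol/kg
α₀ = 1/(1 + K1/[H⁺] + K1K2/[H⁺]²) = 1/(1 + 10^+2.06 + 10^+0.99) = 0.007963
DIC = [CO2*]/α₀ = 1.685×10^-5 / 0.007963 = 2.117 mmol/kg
CA = (α₁ + 2α₂)·DIC = (0.9142 + 2×0.07781) × 2.117 = 2.26 mmol/kg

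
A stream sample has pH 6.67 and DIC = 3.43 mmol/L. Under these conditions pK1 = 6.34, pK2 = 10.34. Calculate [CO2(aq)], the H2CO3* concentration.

α₀ = 1 / (1 + K1/[H⁺] + K1K2/[H⁺]²) = 1 / (1 + 10^+0.33 + 10^-3.34)
   = 1 / (1 + 2.1380 + 0.00045709) = 1/3.1384 = 0.3186
[CO2*] = α₀ × DIC = 0.3186 × 3.43 = 1.09 mmol/L

[CO2*] = 1.09 mmol/L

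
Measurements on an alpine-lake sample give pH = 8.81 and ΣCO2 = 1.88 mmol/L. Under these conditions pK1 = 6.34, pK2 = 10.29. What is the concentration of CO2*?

[CO2*] = 6.15 μmol/L

α₀ = 1 / (1 + K1/[H⁺] + K1K2/[H⁺]²) = 1 / (1 + 10^+2.47 + 10^+0.99)
   = 1 / (1 + 295.12 + 9.7724) = 1/305.89 = 0.003269
[CO2*] = α₀ × DIC = 0.003269 × 1.88 = 0.00615 mmol/L = 6.15 μmol/L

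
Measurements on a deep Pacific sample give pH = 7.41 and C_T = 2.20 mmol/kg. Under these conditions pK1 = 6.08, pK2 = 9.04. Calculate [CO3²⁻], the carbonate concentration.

α₂ = 1 / (1 + [H⁺]/K2 + [H⁺]²/(K1K2)) = 1 / (1 + 10^+1.63 + 10^+0.30)
   = 1 / (1 + 42.658 + 1.9953) = 1/45.653 = 0.02190
[CO3²⁻] = α₂ × DIC = 0.02190 × 2.20 = 0.0482 mmol/kg

[CO3²⁻] = 0.0482 mmol/kg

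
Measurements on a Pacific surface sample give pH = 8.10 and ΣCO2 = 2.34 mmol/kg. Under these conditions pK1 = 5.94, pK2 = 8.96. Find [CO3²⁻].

[CO3²⁻] = 0.282 mmol/kg

α₂ = 1 / (1 + [H⁺]/K2 + [H⁺]²/(K1K2)) = 1 / (1 + 10^+0.86 + 10^-1.30)
   = 1 / (1 + 7.2444 + 0.050119) = 1/8.2945 = 0.1206
[CO3²⁻] = α₂ × DIC = 0.1206 × 2.34 = 0.282 mmol/kg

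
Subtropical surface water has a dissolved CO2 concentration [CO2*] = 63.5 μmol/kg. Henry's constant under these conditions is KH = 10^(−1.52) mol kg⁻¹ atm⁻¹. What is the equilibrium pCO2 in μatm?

pCO2 = 2100 μatm

KH = 10^(−1.52) = 3.020×10^-2 mol kg⁻¹ atm⁻¹
pCO2 = [CO2*]/KH = 63.5×10^-6 / 3.020×10^-2 = 2.10×10^-3 atm = 2100 μatm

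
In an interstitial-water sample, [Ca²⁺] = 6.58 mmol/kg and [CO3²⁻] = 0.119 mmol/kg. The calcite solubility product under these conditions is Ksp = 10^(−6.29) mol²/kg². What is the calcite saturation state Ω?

Ω = 1.53

Ksp = 10^(−6.29) = 5.129×10^-7
Ω = [Ca²⁺][CO3²⁻]/Ksp = (6.58×10^-3)(0.119×10^-3) / 5.129×10^-7 = 1.53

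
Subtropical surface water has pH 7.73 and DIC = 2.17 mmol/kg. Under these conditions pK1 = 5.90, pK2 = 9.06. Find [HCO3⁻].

α₁ = 1 / (1 + [H⁺]/K1 + K2/[H⁺]) = 1 / (1 + 10^-1.83 + 10^-1.33)
   = 1 / (1 + 0.014791 + 0.046774) = 1/1.0616 = 0.9420
[HCO3⁻] = α₁ × DIC = 0.9420 × 2.17 = 2.04 mmol/kg

[HCO3⁻] = 2.04 mmol/kg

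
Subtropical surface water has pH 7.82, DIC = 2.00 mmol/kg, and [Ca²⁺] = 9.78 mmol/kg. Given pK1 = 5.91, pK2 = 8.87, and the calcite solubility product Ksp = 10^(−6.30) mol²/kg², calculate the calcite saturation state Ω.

Ω = 3.16

α₂ = 1 / (1 + [H⁺]/K2 + [H⁺]²/(K1K2)) = 1 / (1 + 10^+1.05 + 10^-0.86)
   = 1 / (1 + 11.220 + 0.13804) = 1/12.358 = 0.08092
[CO3²⁻] = α₂ × DIC = 0.08092 × 2.00 = 0.1618 mmol/kg
Ksp = 10^(−6.30) = 5.012×10^-7
Ω = [Ca²⁺][CO3²⁻]/Ksp = (9.78×10^-3)(1.618×10^-4) / 5.012×10^-7 = 3.16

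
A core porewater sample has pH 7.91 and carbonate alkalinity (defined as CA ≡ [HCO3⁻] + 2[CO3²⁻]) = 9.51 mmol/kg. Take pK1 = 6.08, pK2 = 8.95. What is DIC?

DIC = 8.90 mmol/kg

CA = [HCO3⁻] + 2[CO3²⁻] = (α₁ + 2α₂)·DIC
At pH 7.91: [H⁺]/K1 = 10^-1.83 = 0.014791, K2/[H⁺] = 10^-1.04 = 0.091201
α₁ = 1/(1 + 0.014791 + 0.091201) = 1/1.1060 = 0.9042; α₂ = α₁·K2/[H⁺] = 0.08246
α₁ + 2α₂ = 1.0691
DIC = CA / (α₁ + 2α₂) = 9.51 / 1.0691 = 8.90 mmol/kg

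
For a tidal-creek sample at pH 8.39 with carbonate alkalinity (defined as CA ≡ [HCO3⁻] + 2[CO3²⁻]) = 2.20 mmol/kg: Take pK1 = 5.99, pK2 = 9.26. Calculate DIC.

CA = [HCO3⁻] + 2[CO3²⁻] = (α₁ + 2α₂)·DIC
At pH 8.39: [H⁺]/K1 = 10^-2.40 = 0.0039811, K2/[H⁺] = 10^-0.87 = 0.13490
α₁ = 1/(1 + 0.0039811 + 0.13490) = 1/1.1389 = 0.8781; α₂ = α₁·K2/[H⁺] = 0.1184
α₁ + 2α₂ = 1.1150
DIC = CA / (α₁ + 2α₂) = 2.20 / 1.1150 = 1.97 mmol/kg

DIC = 1.97 mmol/kg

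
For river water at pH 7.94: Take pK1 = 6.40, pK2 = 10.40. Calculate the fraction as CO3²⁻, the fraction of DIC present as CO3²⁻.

α₂ = 1 / (1 + [H⁺]/K2 + [H⁺]²/(K1K2)) = 1 / (1 + 10^+2.46 + 10^+0.92)
   = 1 / (1 + 288.40 + 8.3176) = 1/297.72 = 0.003359

α₂ = 0.00336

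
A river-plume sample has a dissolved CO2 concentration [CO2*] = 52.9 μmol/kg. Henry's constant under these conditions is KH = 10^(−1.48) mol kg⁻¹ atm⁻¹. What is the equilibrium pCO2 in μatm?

KH = 10^(−1.48) = 3.311×10^-2 mol kg⁻¹ atm⁻¹
pCO2 = [CO2*]/KH = 52.9×10^-6 / 3.311×10^-2 = 1.60×10^-3 atm = 1600 μatm

pCO2 = 1600 μatm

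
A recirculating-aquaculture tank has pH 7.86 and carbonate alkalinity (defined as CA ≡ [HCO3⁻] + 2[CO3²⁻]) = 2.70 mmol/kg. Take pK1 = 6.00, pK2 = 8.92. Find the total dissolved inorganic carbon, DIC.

CA = [HCO3⁻] + 2[CO3²⁻] = (α₁ + 2α₂)·DIC
At pH 7.86: [H⁺]/K1 = 10^-1.86 = 0.013804, K2/[H⁺] = 10^-1.06 = 0.087096
α₁ = 1/(1 + 0.013804 + 0.087096) = 1/1.1009 = 0.9083; α₂ = α₁·K2/[H⁺] = 0.07911
α₁ + 2α₂ = 1.0666
DIC = CA / (α₁ + 2α₂) = 2.70 / 1.0666 = 2.53 mmol/kg

DIC = 2.53 mmol/kg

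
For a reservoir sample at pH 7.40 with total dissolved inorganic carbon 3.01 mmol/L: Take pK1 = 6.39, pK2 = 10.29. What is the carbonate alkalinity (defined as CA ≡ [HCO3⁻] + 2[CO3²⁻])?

CA = 2.75 mmol/L

CA = [HCO3⁻] + 2[CO3²⁻] = (α₁ + 2α₂)·DIC
At pH 7.40: [H⁺]/K1 = 10^-1.01 = 0.097724, K2/[H⁺] = 10^-2.89 = 0.0012882
α₁ = 1/(1 + 0.097724 + 0.0012882) = 1/1.0990 = 0.9099; α₂ = α₁·K2/[H⁺] = 0.001172
α₁ + 2α₂ = 0.9123
CA = 0.9123 × 3.01 = 2.75 mmol/L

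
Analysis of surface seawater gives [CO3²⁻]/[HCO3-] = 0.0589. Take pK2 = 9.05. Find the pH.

From K2 = [H⁺][CO3²⁻]/[HCO3-]:  pH = pK2 + log₁₀([CO3²⁻]/[HCO3-])
log₁₀(0.0589) = -1.230
pH = 9.05 + (-1.230) = 7.82

pH = 7.82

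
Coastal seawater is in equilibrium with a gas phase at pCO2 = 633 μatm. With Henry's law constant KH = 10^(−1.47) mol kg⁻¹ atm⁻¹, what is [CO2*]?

KH = 10^(−1.47) = 3.388×10^-2 mol kg⁻¹ atm⁻¹
[CO2*] = KH · pCO2 = 3.388×10^-2 × 633×10^-6 atm = 2.14×10^-5 mol/kg

[CO2*] = 21.4 μmol/kg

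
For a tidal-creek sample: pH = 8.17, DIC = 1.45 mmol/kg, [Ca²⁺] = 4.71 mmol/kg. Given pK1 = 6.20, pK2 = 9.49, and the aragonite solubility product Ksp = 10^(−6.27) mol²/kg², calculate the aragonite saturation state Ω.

Ω = 0.575

α₂ = 1 / (1 + [H⁺]/K2 + [H⁺]²/(K1K2)) = 1 / (1 + 10^+1.32 + 10^-0.65)
   = 1 / (1 + 20.893 + 0.22387) = 1/22.117 = 0.04521
[CO3²⁻] = α₂ × DIC = 0.04521 × 1.45 = 0.06556 mmol/kg
Ksp = 10^(−6.27) = 5.370×10^-7
Ω = [Ca²⁺][CO3²⁻]/Ksp = (4.71×10^-3)(6.556×10^-5) / 5.370×10^-7 = 0.575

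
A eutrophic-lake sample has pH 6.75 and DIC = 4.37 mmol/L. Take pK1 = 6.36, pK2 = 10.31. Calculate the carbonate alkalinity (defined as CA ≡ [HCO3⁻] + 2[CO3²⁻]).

CA = [HCO3⁻] + 2[CO3²⁻] = (α₁ + 2α₂)·DIC
At pH 6.75: [H⁺]/K1 = 10^-0.39 = 0.40738, K2/[H⁺] = 10^-3.56 = 0.00027542
α₁ = 1/(1 + 0.40738 + 0.00027542) = 1/1.4077 = 0.7104; α₂ = α₁·K2/[H⁺] = 0.0001957
α₁ + 2α₂ = 0.7108
CA = 0.7108 × 4.37 = 3.11 mmol/L

CA = 3.11 mmol/L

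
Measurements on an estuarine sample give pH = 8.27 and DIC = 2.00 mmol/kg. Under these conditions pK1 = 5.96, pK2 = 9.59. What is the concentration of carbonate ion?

α₂ = 1 / (1 + [H⁺]/K2 + [H⁺]²/(K1K2)) = 1 / (1 + 10^+1.32 + 10^-0.99)
   = 1 / (1 + 20.893 + 0.10233) = 1/21.995 = 0.04546
[CO3²⁻] = α₂ × DIC = 0.04546 × 2.00 = 0.0909 mmol/kg

[CO3²⁻] = 0.0909 mmol/kg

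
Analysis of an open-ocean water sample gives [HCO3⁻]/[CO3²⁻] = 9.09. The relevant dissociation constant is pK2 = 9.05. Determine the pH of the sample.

From K2 = [H⁺][CO3²⁻]/[HCO3⁻]:  pH = pK2 − log₁₀([HCO3⁻]/[CO3²⁻])
log₁₀(9.09) = +0.959
pH = 9.05 − (+0.959) = 8.09

pH = 8.09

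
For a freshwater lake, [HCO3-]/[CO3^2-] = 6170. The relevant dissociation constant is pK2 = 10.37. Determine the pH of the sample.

From K2 = [H⁺][CO3^2-]/[HCO3-]:  pH = pK2 − log₁₀([HCO3-]/[CO3^2-])
log₁₀(6170) = +3.790
pH = 10.37 − (+3.790) = 6.58

pH = 6.58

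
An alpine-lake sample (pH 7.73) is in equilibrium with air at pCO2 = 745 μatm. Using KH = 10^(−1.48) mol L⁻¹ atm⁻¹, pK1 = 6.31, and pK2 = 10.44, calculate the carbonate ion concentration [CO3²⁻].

[CO3²⁻] = 1.27 μmol/L

[CO2*] = KH · pCO2 = 10^(−1.48) × 745×10^-6 = 2.467×10^-5 mol/L
α₀ = 1/(1 + K1/[H⁺] + K1K2/[H⁺]²) = 1/(1 + 10^+1.42 + 10^-1.29) = 0.03656
DIC = [CO2*]/α₀ = 2.467×10^-5 / 0.03656 = 0.6748 mmol/L
[CO3²⁻] = α₂·DIC; α₂ = 0.001875, so [CO3²⁻] = 0.001875 × 0.6748 = 0.00127 mmol/L = 1.27 μmol/L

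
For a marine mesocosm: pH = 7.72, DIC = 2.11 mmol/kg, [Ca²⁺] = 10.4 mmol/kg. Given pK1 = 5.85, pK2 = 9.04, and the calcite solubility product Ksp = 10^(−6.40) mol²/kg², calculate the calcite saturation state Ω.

α₂ = 1 / (1 + [H⁺]/K2 + [H⁺]²/(K1K2)) = 1 / (1 + 10^+1.32 + 10^-0.55)
   = 1 / (1 + 20.893 + 0.28184) = 1/22.175 = 0.04510
[CO3²⁻] = α₂ × DIC = 0.04510 × 2.11 = 0.09515 mmol/kg
Ksp = 10^(−6.40) = 3.981×10^-7
Ω = [Ca²⁺][CO3²⁻]/Ksp = (10.4×10^-3)(9.515×10^-5) / 3.981×10^-7 = 2.49

Ω = 2.49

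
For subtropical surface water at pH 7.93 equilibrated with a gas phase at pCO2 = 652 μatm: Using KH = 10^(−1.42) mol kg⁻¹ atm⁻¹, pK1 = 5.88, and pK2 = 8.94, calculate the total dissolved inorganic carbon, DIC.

[CO2*] = KH · pCO2 = 10^(−1.42) × 652×10^-6 = 2.479×10^-5 mol/kg
α₀ = 1/(1 + K1/[H⁺] + K1K2/[H⁺]²) = 1/(1 + 10^+2.05 + 10^+1.04) = 0.008054
DIC = [CO2*]/α₀ = 2.479×10^-5 / 0.008054 = 3.08 mmol/kg

DIC = 3.08 mmol/kg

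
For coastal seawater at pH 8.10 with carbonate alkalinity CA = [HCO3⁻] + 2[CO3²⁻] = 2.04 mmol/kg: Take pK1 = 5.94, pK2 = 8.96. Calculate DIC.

DIC = 1.83 mmol/kg

CA = [HCO3⁻] + 2[CO3²⁻] = (α₁ + 2α₂)·DIC
At pH 8.10: [H⁺]/K1 = 10^-2.16 = 0.0069183, K2/[H⁺] = 10^-0.86 = 0.13804
α₁ = 1/(1 + 0.0069183 + 0.13804) = 1/1.1450 = 0.8734; α₂ = α₁·K2/[H⁺] = 0.1206
α₁ + 2α₂ = 1.1145
DIC = CA / (α₁ + 2α₂) = 2.04 / 1.1145 = 1.83 mmol/kg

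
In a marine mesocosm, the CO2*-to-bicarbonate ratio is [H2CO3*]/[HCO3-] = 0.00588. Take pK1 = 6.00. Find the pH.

From K1 = [H⁺][HCO3-]/[H2CO3*]:  pH = pK1 − log₁₀([H2CO3*]/[HCO3-])
log₁₀(0.00588) = -2.231
pH = 6.00 − (-2.231) = 8.23

pH = 8.23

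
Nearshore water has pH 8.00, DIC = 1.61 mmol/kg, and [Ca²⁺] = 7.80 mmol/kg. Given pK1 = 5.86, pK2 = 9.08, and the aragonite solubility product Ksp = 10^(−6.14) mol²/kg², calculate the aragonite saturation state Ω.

α₂ = 1 / (1 + [H⁺]/K2 + [H⁺]²/(K1K2)) = 1 / (1 + 10^+1.08 + 10^-1.06)
   = 1 / (1 + 12.023 + 0.087096) = 1/13.110 = 0.07628
[CO3²⁻] = α₂ × DIC = 0.07628 × 1.61 = 0.1228 mmol/kg
Ksp = 10^(−6.14) = 7.244×10^-7
Ω = [Ca²⁺][CO3²⁻]/Ksp = (7.80×10^-3)(1.228×10^-4) / 7.244×10^-7 = 1.32

Ω = 1.32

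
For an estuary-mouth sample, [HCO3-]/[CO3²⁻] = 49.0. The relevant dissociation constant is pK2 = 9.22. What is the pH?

pH = 7.53

From K2 = [H⁺][CO3²⁻]/[HCO3-]:  pH = pK2 − log₁₀([HCO3-]/[CO3²⁻])
log₁₀(49.0) = +1.690
pH = 9.22 − (+1.690) = 7.53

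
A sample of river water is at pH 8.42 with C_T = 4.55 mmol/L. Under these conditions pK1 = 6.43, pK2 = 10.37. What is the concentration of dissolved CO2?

α₀ = 1 / (1 + K1/[H⁺] + K1K2/[H⁺]²) = 1 / (1 + 10^+1.99 + 10^+0.04)
   = 1 / (1 + 97.724 + 1.0965) = 1/99.820 = 0.01002
[CO2*] = α₀ × DIC = 0.01002 × 4.55 = 0.0456 mmol/L

[CO2*] = 0.0456 mmol/L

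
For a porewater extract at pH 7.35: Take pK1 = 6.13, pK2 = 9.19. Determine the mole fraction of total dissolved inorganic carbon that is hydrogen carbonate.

α₁ = 1 / (1 + [H⁺]/K1 + K2/[H⁺]) = 1 / (1 + 10^-1.22 + 10^-1.84)
   = 1 / (1 + 0.060256 + 0.014454) = 1/1.0747 = 0.9305

α₁ = 0.930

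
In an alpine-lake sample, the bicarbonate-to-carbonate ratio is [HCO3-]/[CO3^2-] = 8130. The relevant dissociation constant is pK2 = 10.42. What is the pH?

pH = 6.51

From K2 = [H⁺][CO3^2-]/[HCO3-]:  pH = pK2 − log₁₀([HCO3-]/[CO3^2-])
log₁₀(8130) = +3.910
pH = 10.42 − (+3.910) = 6.51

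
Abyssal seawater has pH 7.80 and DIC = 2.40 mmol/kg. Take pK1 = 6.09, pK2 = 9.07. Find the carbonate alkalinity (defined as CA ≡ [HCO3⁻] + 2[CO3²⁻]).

CA = 2.48 mmol/kg

CA = [HCO3⁻] + 2[CO3²⁻] = (α₁ + 2α₂)·DIC
At pH 7.80: [H⁺]/K1 = 10^-1.71 = 0.019498, K2/[H⁺] = 10^-1.27 = 0.053703
α₁ = 1/(1 + 0.019498 + 0.053703) = 1/1.0732 = 0.9318; α₂ = α₁·K2/[H⁺] = 0.05004
α₁ + 2α₂ = 1.0319
CA = 1.0319 × 2.40 = 2.48 mmol/kg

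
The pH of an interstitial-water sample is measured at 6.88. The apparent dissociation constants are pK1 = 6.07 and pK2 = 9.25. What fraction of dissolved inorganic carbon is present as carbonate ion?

α₂ = 0.00368

α₂ = 1 / (1 + [H⁺]/K2 + [H⁺]²/(K1K2)) = 1 / (1 + 10^+2.37 + 10^+1.56)
   = 1 / (1 + 234.42 + 36.308) = 1/271.73 = 0.003680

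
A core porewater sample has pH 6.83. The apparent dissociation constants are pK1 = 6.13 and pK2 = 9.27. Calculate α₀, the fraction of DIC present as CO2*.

α₀ = 1 / (1 + K1/[H⁺] + K1K2/[H⁺]²) = 1 / (1 + 10^+0.70 + 10^-1.74)
   = 1 / (1 + 5.0119 + 0.018197) = 1/6.0301 = 0.1658

α₀ = 0.166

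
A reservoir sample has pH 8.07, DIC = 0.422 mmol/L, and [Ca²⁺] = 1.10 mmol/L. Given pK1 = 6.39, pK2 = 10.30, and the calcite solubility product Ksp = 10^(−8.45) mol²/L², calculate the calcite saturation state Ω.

α₂ = 1 / (1 + [H⁺]/K2 + [H⁺]²/(K1K2)) = 1 / (1 + 10^+2.23 + 10^+0.55)
   = 1 / (1 + 169.82 + 3.5481) = 1/174.37 = 0.005735
[CO3²⁻] = α₂ × DIC = 0.005735 × 0.422 = 0.002420 mmol/L = 2.420 μmol/L
Ksp = 10^(−8.45) = 3.548×10^-9
Ω = [Ca²⁺][CO3²⁻]/Ksp = (1.10×10^-3)(2.420×10^-6) / 3.548×10^-9 = 0.750

Ω = 0.750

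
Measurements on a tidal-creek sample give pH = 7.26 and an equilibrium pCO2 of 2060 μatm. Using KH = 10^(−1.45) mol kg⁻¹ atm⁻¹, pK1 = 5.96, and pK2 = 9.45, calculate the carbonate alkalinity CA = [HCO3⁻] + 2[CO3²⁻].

CA = 1.48 mmol/kg

[CO2*] = KH · pCO2 = 10^(−1.45) × 2060×10^-6 = 7.309×10^-5 mol/kg
α₀ = 1/(1 + K1/[H⁺] + K1K2/[H⁺]²) = 1/(1 + 10^+1.30 + 10^-0.89) = 0.04744
DIC = [CO2*]/α₀ = 7.309×10^-5 / 0.04744 = 1.541 mmol/kg
CA = (α₁ + 2α₂)·DIC = (0.9465 + 2×0.006111) × 1.541 = 1.48 mmol/kg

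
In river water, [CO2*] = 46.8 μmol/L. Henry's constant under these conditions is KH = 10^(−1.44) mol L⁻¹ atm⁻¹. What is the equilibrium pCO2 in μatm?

KH = 10^(−1.44) = 3.631×10^-2 mol L⁻¹ atm⁻¹
pCO2 = [CO2*]/KH = 46.8×10^-6 / 3.631×10^-2 = 1.29×10^-3 atm = 1290 μatm

pCO2 = 1290 μatm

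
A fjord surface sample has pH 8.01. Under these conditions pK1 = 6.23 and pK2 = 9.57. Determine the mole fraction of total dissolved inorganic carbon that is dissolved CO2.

α₀ = 0.0159

α₀ = 1 / (1 + K1/[H⁺] + K1K2/[H⁺]²) = 1 / (1 + 10^+1.78 + 10^+0.22)
   = 1 / (1 + 60.256 + 1.6596) = 1/62.916 = 0.01589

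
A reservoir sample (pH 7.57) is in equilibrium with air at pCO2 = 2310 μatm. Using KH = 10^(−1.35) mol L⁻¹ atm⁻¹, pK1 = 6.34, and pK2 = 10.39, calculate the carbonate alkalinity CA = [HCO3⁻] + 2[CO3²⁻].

[CO2*] = KH · pCO2 = 10^(−1.35) × 2310×10^-6 = 1.032×10^-4 mol/L
α₀ = 1/(1 + K1/[H⁺] + K1K2/[H⁺]²) = 1/(1 + 10^+1.23 + 10^-1.59) = 0.05553
DIC = [CO2*]/α₀ = 1.032×10^-4 / 0.05553 = 1.858 mmol/L
CA = (α₁ + 2α₂)·DIC = (0.9430 + 2×0.001427) × 1.858 = 1.76 mmol/L

CA = 1.76 mmol/L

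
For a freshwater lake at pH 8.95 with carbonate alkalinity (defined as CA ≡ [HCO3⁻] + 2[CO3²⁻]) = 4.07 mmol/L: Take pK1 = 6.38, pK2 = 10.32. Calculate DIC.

CA = [HCO3⁻] + 2[CO3²⁻] = (α₁ + 2α₂)·DIC
At pH 8.95: [H⁺]/K1 = 10^-2.57 = 0.0026915, K2/[H⁺] = 10^-1.37 = 0.042658
α₁ = 1/(1 + 0.0026915 + 0.042658) = 1/1.0453 = 0.9566; α₂ = α₁·K2/[H⁺] = 0.04081
α₁ + 2α₂ = 1.0382
DIC = CA / (α₁ + 2α₂) = 4.07 / 1.0382 = 3.92 mmol/L

DIC = 3.92 mmol/L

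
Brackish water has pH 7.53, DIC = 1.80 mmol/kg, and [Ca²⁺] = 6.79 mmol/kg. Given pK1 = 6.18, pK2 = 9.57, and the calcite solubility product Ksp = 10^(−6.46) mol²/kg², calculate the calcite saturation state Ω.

Ω = 0.305

α₂ = 1 / (1 + [H⁺]/K2 + [H⁺]²/(K1K2)) = 1 / (1 + 10^+2.04 + 10^+0.69)
   = 1 / (1 + 109.65 + 4.8978) = 1/115.55 = 0.008655
[CO3²⁻] = α₂ × DIC = 0.008655 × 1.80 = 0.01558 mmol/kg = 15.58 μmol/kg
Ksp = 10^(−6.46) = 3.467×10^-7
Ω = [Ca²⁺][CO3²⁻]/Ksp = (6.79×10^-3)(1.558×10^-5) / 3.467×10^-7 = 0.305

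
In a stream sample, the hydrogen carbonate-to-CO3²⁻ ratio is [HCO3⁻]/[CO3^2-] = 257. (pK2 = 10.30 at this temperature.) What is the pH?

From K2 = [H⁺][CO3^2-]/[HCO3⁻]:  pH = pK2 − log₁₀([HCO3⁻]/[CO3^2-])
log₁₀(257) = +2.410
pH = 10.30 − (+2.410) = 7.89

pH = 7.89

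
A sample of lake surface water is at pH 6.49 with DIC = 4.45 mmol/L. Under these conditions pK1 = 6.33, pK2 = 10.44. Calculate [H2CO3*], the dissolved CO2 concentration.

α₀ = 1 / (1 + K1/[H⁺] + K1K2/[H⁺]²) = 1 / (1 + 10^+0.16 + 10^-3.79)
   = 1 / (1 + 1.4454 + 0.00016218) = 1/2.4456 = 0.4089
[CO2*] = α₀ × DIC = 0.4089 × 4.45 = 1.82 mmol/L

[CO2*] = 1.82 mmol/L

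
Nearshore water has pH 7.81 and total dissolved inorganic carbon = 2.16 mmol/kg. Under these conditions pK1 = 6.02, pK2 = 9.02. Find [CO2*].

[CO2*] = 0.0325 mmol/kg

α₀ = 1 / (1 + K1/[H⁺] + K1K2/[H⁺]²) = 1 / (1 + 10^+1.79 + 10^+0.58)
   = 1 / (1 + 61.660 + 3.8019) = 1/66.461 = 0.01505
[CO2*] = α₀ × DIC = 0.01505 × 2.16 = 0.0325 mmol/kg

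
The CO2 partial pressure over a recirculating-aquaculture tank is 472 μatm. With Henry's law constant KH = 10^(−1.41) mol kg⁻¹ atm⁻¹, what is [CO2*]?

KH = 10^(−1.41) = 3.890×10^-2 mol kg⁻¹ atm⁻¹
[CO2*] = KH · pCO2 = 3.890×10^-2 × 472×10^-6 atm = 1.84×10^-5 mol/kg

[CO2*] = 18.4 μmol/kg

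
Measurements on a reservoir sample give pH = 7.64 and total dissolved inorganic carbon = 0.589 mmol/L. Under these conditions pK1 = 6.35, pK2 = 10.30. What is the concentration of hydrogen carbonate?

[HCO3⁻] = 0.559 mmol/L

α₁ = 1 / (1 + [H⁺]/K1 + K2/[H⁺]) = 1 / (1 + 10^-1.29 + 10^-2.66)
   = 1 / (1 + 0.051286 + 0.0021878) = 1/1.0535 = 0.9492
[HCO3⁻] = α₁ × DIC = 0.9492 × 0.589 = 0.559 mmol/L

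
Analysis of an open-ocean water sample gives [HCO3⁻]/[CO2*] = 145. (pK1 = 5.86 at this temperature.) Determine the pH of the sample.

pH = 8.02

From K1 = [H⁺][HCO3⁻]/[CO2*]:  pH = pK1 + log₁₀([HCO3⁻]/[CO2*])
log₁₀(145) = +2.161
pH = 5.86 + (+2.161) = 8.02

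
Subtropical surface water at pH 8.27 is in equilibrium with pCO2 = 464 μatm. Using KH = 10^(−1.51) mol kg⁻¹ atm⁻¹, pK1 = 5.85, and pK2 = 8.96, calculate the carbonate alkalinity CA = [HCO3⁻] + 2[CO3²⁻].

[CO2*] = KH · pCO2 = 10^(−1.51) × 464×10^-6 = 1.434×10^-5 mol/kg
α₀ = 1/(1 + K1/[H⁺] + K1K2/[H⁺]²) = 1/(1 + 10^+2.42 + 10^+1.73) = 0.003147
DIC = [CO2*]/α₀ = 1.434×10^-5 / 0.003147 = 4.556 mmol/kg
CA = (α₁ + 2α₂)·DIC = (0.8278 + 2×0.1690) × 4.556 = 5.31 mmol/kg

CA = 5.31 mmol/kg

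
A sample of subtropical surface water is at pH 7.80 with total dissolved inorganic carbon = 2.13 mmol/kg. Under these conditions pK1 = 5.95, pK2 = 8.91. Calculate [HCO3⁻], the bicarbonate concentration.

[HCO3⁻] = 1.95 mmol/kg

α₁ = 1 / (1 + [H⁺]/K1 + K2/[H⁺]) = 1 / (1 + 10^-1.85 + 10^-1.11)
   = 1 / (1 + 0.014125 + 0.077625) = 1/1.0918 = 0.9160
[HCO3⁻] = α₁ × DIC = 0.9160 × 2.13 = 1.95 mmol/kg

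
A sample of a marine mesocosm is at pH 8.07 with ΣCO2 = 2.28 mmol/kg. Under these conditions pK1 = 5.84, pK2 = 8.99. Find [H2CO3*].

α₀ = 1 / (1 + K1/[H⁺] + K1K2/[H⁺]²) = 1 / (1 + 10^+2.23 + 10^+1.31)
   = 1 / (1 + 169.82 + 20.417) = 1/191.24 = 0.005229
[CO2*] = α₀ × DIC = 0.005229 × 2.28 = 0.0119 mmol/kg = 11.9 μmol/kg

[CO2*] = 11.9 μmol/kg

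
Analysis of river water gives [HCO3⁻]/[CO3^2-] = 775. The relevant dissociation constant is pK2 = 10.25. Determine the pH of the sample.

From K2 = [H⁺][CO3^2-]/[HCO3⁻]:  pH = pK2 − log₁₀([HCO3⁻]/[CO3^2-])
log₁₀(775) = +2.889
pH = 10.25 − (+2.889) = 7.36

pH = 7.36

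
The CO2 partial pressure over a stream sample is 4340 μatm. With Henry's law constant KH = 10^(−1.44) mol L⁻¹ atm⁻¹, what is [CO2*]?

[CO2*] = 158 μmol/L

KH = 10^(−1.44) = 3.631×10^-2 mol L⁻¹ atm⁻¹
[CO2*] = KH · pCO2 = 3.631×10^-2 × 4340×10^-6 atm = 1.58×10^-4 mol/L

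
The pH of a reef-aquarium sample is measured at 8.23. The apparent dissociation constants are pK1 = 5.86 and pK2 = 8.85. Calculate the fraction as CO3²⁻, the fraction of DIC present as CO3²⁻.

α₂ = 1 / (1 + [H⁺]/K2 + [H⁺]²/(K1K2)) = 1 / (1 + 10^+0.62 + 10^-1.75)
   = 1 / (1 + 4.1687 + 0.017783) = 1/5.1865 = 0.1928

α₂ = 0.193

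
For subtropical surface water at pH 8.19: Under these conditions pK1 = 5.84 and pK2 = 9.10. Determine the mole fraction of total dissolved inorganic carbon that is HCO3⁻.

α₁ = 1 / (1 + [H⁺]/K1 + K2/[H⁺]) = 1 / (1 + 10^-2.35 + 10^-0.91)
   = 1 / (1 + 0.0044668 + 0.12303) = 1/1.1275 = 0.8869

α₁ = 0.887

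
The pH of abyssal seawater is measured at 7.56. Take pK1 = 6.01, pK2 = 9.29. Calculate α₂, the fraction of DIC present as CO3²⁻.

α₂ = 0.0178

α₂ = 1 / (1 + [H⁺]/K2 + [H⁺]²/(K1K2)) = 1 / (1 + 10^+1.73 + 10^+0.18)
   = 1 / (1 + 53.703 + 1.5136) = 1/56.217 = 0.01779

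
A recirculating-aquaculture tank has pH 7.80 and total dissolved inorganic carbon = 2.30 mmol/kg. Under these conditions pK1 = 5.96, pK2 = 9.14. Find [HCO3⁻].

α₁ = 1 / (1 + [H⁺]/K1 + K2/[H⁺]) = 1 / (1 + 10^-1.84 + 10^-1.34)
   = 1 / (1 + 0.014454 + 0.045709) = 1/1.0602 = 0.9433
[HCO3⁻] = α₁ × DIC = 0.9433 × 2.30 = 2.17 mmol/kg

[HCO3⁻] = 2.17 mmol/kg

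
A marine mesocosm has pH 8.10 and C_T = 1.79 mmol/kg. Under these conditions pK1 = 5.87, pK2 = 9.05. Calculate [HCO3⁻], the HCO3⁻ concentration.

[HCO3⁻] = 1.60 mmol/kg

α₁ = 1 / (1 + [H⁺]/K1 + K2/[H⁺]) = 1 / (1 + 10^-2.23 + 10^-0.95)
   = 1 / (1 + 0.0058884 + 0.11220) = 1/1.1181 = 0.8944
[HCO3⁻] = α₁ × DIC = 0.8944 × 1.79 = 1.60 mmol/kg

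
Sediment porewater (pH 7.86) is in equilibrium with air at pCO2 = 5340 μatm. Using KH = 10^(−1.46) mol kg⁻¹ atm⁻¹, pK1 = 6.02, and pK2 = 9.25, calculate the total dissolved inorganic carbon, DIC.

DIC = 13.5 mmol/kg

[CO2*] = KH · pCO2 = 10^(−1.46) × 5340×10^-6 = 1.852×10^-4 mol/kg
α₀ = 1/(1 + K1/[H⁺] + K1K2/[H⁺]²) = 1/(1 + 10^+1.84 + 10^+0.45) = 0.01370
DIC = [CO2*]/α₀ = 1.852×10^-4 / 0.01370 = 13.5 mmol/kg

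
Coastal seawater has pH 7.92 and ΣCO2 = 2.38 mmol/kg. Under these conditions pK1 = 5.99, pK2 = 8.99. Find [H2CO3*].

[CO2*] = 0.0255 mmol/kg

α₀ = 1 / (1 + K1/[H⁺] + K1K2/[H⁺]²) = 1 / (1 + 10^+1.93 + 10^+0.86)
   = 1 / (1 + 85.114 + 7.2444) = 1/93.358 = 0.01071
[CO2*] = α₀ × DIC = 0.01071 × 2.38 = 0.0255 mmol/kg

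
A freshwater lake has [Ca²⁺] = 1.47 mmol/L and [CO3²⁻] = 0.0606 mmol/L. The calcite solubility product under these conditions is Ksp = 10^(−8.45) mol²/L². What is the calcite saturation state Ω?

Ksp = 10^(−8.45) = 3.548×10^-9
Ω = [Ca²⁺][CO3²⁻]/Ksp = (1.47×10^-3)(0.0606×10^-3) / 3.548×10^-9 = 25.1

Ω = 25.1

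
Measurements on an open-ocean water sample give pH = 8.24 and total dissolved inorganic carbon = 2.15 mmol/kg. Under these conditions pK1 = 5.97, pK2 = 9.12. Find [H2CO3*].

α₀ = 1 / (1 + K1/[H⁺] + K1K2/[H⁺]²) = 1 / (1 + 10^+2.27 + 10^+1.39)
   = 1 / (1 + 186.21 + 24.547) = 1/211.76 = 0.004722
[CO2*] = α₀ × DIC = 0.004722 × 2.15 = 0.0102 mmol/kg = 10.2 μmol/kg

[CO2*] = 10.2 μmol/kg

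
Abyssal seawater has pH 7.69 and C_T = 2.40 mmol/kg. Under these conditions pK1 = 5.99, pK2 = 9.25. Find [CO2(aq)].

α₀ = 1 / (1 + K1/[H⁺] + K1K2/[H⁺]²) = 1 / (1 + 10^+1.70 + 10^+0.14)
   = 1 / (1 + 50.119 + 1.3804) = 1/52.499 = 0.01905
[CO2*] = α₀ × DIC = 0.01905 × 2.40 = 0.0457 mmol/kg

[CO2*] = 0.0457 mmol/kg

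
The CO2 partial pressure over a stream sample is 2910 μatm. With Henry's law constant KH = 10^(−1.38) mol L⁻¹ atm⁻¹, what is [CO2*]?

KH = 10^(−1.38) = 4.169×10^-2 mol L⁻¹ atm⁻¹
[CO2*] = KH · pCO2 = 4.169×10^-2 × 2910×10^-6 atm = 1.21×10^-4 mol/L

[CO2*] = 121 μmol/L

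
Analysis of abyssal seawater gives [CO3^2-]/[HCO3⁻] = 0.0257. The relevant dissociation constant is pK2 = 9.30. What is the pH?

From K2 = [H⁺][CO3^2-]/[HCO3⁻]:  pH = pK2 + log₁₀([CO3^2-]/[HCO3⁻])
log₁₀(0.0257) = -1.590
pH = 9.30 + (-1.590) = 7.71

pH = 7.71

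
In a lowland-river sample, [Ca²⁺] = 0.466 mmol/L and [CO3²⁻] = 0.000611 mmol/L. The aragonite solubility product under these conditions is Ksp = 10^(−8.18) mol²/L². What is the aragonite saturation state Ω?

Ω = 0.0431

Ksp = 10^(−8.18) = 6.607×10^-9
Ω = [Ca²⁺][CO3²⁻]/Ksp = (0.466×10^-3)(0.000611×10^-3) / 6.607×10^-9 = 0.0431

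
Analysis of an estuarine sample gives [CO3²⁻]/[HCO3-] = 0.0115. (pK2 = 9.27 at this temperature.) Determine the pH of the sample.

From K2 = [H⁺][CO3²⁻]/[HCO3-]:  pH = pK2 + log₁₀([CO3²⁻]/[HCO3-])
log₁₀(0.0115) = -1.939
pH = 9.27 + (-1.939) = 7.33

pH = 7.33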